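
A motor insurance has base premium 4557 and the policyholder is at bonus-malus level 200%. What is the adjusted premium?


adjusted = base * BM_level / 100
= 4557 * 200 / 100
= 4557 * 2.0
= 9114.0


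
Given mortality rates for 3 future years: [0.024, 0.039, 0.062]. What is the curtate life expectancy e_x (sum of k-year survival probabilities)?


e_x = sum_{k=1}^{n} k_p_x
k_p_x values:
  1_p_x = 0.976
  2_p_x = 0.937936
  3_p_x = 0.879784
e_x = 2.7937


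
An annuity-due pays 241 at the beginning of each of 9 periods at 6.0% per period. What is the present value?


PV_due = PMT * (1-(1+i)^(-n))/i * (1+i)
PV_immediate = 1639.2078
PV_due = 1639.2078 * 1.06
= 1737.5603


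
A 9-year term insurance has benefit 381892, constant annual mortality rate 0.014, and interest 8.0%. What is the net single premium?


NSP = benefit * sum_{k=0}^{n-1} k_p_x * q * v^(k+1)
With constant q=0.014, v=0.925926
Sum = 0.08331
NSP = 381892 * 0.08331
= 31815.3327


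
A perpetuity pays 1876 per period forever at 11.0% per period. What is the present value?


PV = PMT / i
= 1876 / 0.11
= 17054.5455


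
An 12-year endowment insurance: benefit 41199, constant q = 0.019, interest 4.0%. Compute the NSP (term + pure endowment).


Term component = 6684.5894
Pure endowment = 12_p_x * v^12 * benefit = 0.79438 * 0.624597 * 41199 = 20441.5909
NSP = 27126.1802


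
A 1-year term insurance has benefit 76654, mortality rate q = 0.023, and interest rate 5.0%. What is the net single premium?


NSP = benefit * q * v
v = 1/(1+i) = 0.952381
NSP = 76654 * 0.023 * 0.952381
= 1679.0876


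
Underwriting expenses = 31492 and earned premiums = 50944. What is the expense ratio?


Expense ratio = expenses / premiums
= 31492 / 50944
= 0.6182


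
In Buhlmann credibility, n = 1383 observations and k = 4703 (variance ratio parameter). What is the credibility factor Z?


Z = n / (n + k)
= 1383 / (1383 + 4703)
= 1383 / 6086
= 0.2272


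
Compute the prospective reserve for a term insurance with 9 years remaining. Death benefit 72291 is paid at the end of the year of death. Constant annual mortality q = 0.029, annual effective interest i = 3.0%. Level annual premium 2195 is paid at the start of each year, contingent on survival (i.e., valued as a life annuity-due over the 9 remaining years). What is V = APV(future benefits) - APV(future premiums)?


v = 1/(1+i) = 0.970874
APV(future benefits) per unit = sum_{k=0}^{8} k_p_x * q * v^(k+1) = 0.202468
APV(future benefits) = 72291 * 0.202468 = 14636.6187
Life annuity-due factor ä_{x:9} = sum_{k=0}^{8} k_p_x * v^k = 7.191107
APV(future premiums) = 2195 * 7.191107 = 15784.48
V = 14636.6187 - 15784.48
= -1147.8613


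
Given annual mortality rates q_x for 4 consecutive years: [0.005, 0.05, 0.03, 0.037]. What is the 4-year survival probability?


p_k = 1 - q_k for each year
Survival = product of (1 - q_k)
= 0.995 * 0.95 * 0.97 * 0.963
= 0.883


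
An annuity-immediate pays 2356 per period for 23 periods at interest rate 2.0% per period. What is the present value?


PV = PMT * (1 - (1+i)^(-n)) / i
= 2356 * (1 - (1+0.02)^(-23)) / 0.02
= 2356 * (1 - 0.634156) / 0.02
= 2356 * 18.292204
= 43096.4329


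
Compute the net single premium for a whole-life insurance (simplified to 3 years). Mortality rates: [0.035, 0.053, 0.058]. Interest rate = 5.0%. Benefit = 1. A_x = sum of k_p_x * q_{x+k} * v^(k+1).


v = 0.952381
Year 0: k_p_x=1.0, q=0.035, term=0.033333
Year 1: k_p_x=0.965, q=0.053, term=0.04639
Year 2: k_p_x=0.913855, q=0.058, term=0.045786
A_x = 0.1255


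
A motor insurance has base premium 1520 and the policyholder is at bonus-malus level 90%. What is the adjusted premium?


adjusted = base * BM_level / 100
= 1520 * 90 / 100
= 1520 * 0.9
= 1368.0


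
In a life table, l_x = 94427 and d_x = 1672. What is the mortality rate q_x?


q_x = d_x / l_x
= 1672 / 94427
= 0.0177


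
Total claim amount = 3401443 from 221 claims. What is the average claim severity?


severity = total / number
= 3401443 / 221
= 15391.1448


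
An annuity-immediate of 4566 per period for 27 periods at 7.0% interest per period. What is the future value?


FV = PMT * ((1+i)^n - 1) / i
= 4566 * ((1.07)^27 - 1) / 0.07
= 4566 * (6.213868 - 1) / 0.07
= 340093.1371


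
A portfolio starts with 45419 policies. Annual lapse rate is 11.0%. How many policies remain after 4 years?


remaining = initial * (1 - lapse)^years
= 45419 * (1 - 0.11)^4
= 45419 * 0.627422
= 28496.8984


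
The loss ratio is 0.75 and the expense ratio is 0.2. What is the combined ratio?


Combined ratio = loss ratio + expense ratio
= 0.75 + 0.2
= 0.95


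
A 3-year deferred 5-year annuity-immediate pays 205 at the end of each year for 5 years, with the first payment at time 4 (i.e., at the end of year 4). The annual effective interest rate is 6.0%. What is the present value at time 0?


PV at time 3 of the 5-year annuity-immediate:
a_n = 205 * (1-(1+0.06)^(-5))/0.06 = 863.5346
Discount back 3 years to time 0:
PV = 863.5346 * (1+0.06)^(-3)
= 863.5346 * 0.839619
= 725.0403


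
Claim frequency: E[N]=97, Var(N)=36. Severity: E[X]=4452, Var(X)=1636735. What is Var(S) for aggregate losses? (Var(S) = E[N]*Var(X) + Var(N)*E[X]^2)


Var(S) = E[N]*Var(X) + Var(N)*E[X]^2
= 97*1636735 + 36*4452^2
= 158763295 + 713530944
= 8.7229e+08


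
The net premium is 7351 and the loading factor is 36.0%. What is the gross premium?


Gross = net * (1 + loading)
= 7351 * (1 + 0.36)
= 7351 * 1.36
= 9997.36


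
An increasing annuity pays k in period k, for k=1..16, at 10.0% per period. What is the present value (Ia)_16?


(Ia)_n = sum_{k=1}^{n} k * v^k, v = 1/(1+i)
v = 0.909091
Sum computed term by term:
(Ia)_16 = 51.2401


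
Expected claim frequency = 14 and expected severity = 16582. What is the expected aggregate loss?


E[S] = E[N] * E[X]
= 14 * 16582
= 232148


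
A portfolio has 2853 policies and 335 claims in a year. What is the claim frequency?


frequency = claims / policies
= 335 / 2853
= 0.1174


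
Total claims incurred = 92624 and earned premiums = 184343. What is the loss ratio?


Loss ratio = claims / premiums
= 92624 / 184343
= 0.5025


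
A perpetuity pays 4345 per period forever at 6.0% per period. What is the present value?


PV = PMT / i
= 4345 / 0.06
= 72416.6667


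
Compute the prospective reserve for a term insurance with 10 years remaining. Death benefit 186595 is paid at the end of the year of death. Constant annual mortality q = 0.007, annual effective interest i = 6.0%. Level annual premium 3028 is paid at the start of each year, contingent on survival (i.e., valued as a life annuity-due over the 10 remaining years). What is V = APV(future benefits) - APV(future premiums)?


v = 1/(1+i) = 0.943396
APV(future benefits) per unit = sum_{k=0}^{9} k_p_x * q * v^(k+1) = 0.050095
APV(future benefits) = 186595 * 0.050095 = 9347.5465
Life annuity-due factor ä_{x:10} = sum_{k=0}^{9} k_p_x * v^k = 7.585871
APV(future premiums) = 3028 * 7.585871 = 22970.0175
V = 9347.5465 - 22970.0175
= -13622.471


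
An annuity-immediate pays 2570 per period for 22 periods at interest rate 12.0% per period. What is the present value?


PV = PMT * (1 - (1+i)^(-n)) / i
= 2570 * (1 - (1+0.12)^(-22)) / 0.12
= 2570 * (1 - 0.082643) / 0.12
= 2570 * 7.644646
= 19646.7396


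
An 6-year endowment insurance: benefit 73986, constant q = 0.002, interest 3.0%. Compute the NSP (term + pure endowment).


Term component = 797.733
Pure endowment = 6_p_x * v^6 * benefit = 0.98806 * 0.837484 * 73986 = 61222.2727
NSP = 62020.0057


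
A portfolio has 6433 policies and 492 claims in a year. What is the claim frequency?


frequency = claims / policies
= 492 / 6433
= 0.0765


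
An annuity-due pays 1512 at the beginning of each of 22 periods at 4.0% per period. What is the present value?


PV_due = PMT * (1-(1+i)^(-n))/i * (1+i)
PV_immediate = 21850.0864
PV_due = 21850.0864 * 1.04
= 22724.0898


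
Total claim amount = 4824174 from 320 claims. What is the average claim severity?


severity = total / number
= 4824174 / 320
= 15075.5438


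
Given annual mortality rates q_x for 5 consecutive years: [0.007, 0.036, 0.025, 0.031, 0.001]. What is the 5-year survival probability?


p_k = 1 - q_k for each year
Survival = product of (1 - q_k)
= 0.993 * 0.964 * 0.975 * 0.969 * 0.999
= 0.9035


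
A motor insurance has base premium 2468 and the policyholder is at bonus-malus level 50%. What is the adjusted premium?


adjusted = base * BM_level / 100
= 2468 * 50 / 100
= 2468 * 0.5
= 1234.0


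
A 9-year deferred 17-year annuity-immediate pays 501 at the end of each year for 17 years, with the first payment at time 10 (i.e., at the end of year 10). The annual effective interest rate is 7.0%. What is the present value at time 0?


PV at time 9 of the 17-year annuity-immediate:
a_n = 501 * (1-(1+0.07)^(-17))/0.07 = 4891.3747
Discount back 9 years to time 0:
PV = 4891.3747 * (1+0.07)^(-9)
= 4891.3747 * 0.543934
= 2660.5838


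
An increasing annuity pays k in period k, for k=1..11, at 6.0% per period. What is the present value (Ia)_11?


(Ia)_n = sum_{k=1}^{n} k * v^k, v = 1/(1+i)
v = 0.943396
Sum computed term by term:
(Ia)_11 = 42.7571


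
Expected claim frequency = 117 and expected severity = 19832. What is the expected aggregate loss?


E[S] = E[N] * E[X]
= 117 * 19832
= 2.3203e+06


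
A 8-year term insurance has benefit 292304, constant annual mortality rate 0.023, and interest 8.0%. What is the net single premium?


NSP = benefit * sum_{k=0}^{n-1} k_p_x * q * v^(k+1)
With constant q=0.023, v=0.925926
Sum = 0.12315
NSP = 292304 * 0.12315
= 35997.1086


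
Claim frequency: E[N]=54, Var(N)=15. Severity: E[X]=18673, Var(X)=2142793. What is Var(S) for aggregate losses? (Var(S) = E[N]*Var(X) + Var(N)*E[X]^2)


Var(S) = E[N]*Var(X) + Var(N)*E[X]^2
= 54*2142793 + 15*18673^2
= 115710822 + 5230213935
= 5.3459e+09


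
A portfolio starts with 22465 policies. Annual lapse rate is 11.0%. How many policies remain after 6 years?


remaining = initial * (1 - lapse)^years
= 22465 * (1 - 0.11)^6
= 22465 * 0.496981
= 11164.6847


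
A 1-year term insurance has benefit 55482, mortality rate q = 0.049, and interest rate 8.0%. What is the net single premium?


NSP = benefit * q * v
v = 1/(1+i) = 0.925926
NSP = 55482 * 0.049 * 0.925926
= 2517.2389


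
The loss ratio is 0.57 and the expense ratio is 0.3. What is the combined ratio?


Combined ratio = loss ratio + expense ratio
= 0.57 + 0.3
= 0.87


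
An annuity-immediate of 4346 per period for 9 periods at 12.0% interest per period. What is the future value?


FV = PMT * ((1+i)^n - 1) / i
= 4346 * ((1.12)^9 - 1) / 0.12
= 4346 * (2.773079 - 1) / 0.12
= 64215.0023


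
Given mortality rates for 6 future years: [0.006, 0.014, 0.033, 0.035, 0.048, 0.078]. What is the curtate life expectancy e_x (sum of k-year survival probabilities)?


e_x = sum_{k=1}^{n} k_p_x
k_p_x values:
  1_p_x = 0.994
  2_p_x = 0.980084
  3_p_x = 0.947741
  4_p_x = 0.91457
  5_p_x = 0.870671
  6_p_x = 0.802759
e_x = 5.5098


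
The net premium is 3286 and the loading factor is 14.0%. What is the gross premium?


Gross = net * (1 + loading)
= 3286 * (1 + 0.14)
= 3286 * 1.14
= 3746.04


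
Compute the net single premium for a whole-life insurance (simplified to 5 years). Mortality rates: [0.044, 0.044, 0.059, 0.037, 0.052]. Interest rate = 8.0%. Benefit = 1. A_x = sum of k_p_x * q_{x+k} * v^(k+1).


v = 0.925926
Year 0: k_p_x=1.0, q=0.044, term=0.040741
Year 1: k_p_x=0.956, q=0.044, term=0.036063
Year 2: k_p_x=0.913936, q=0.059, term=0.042805
Year 3: k_p_x=0.860014, q=0.037, term=0.023389
Year 4: k_p_x=0.828193, q=0.052, term=0.02931
A_x = 0.1723


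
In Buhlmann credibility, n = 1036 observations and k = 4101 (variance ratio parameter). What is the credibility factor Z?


Z = n / (n + k)
= 1036 / (1036 + 4101)
= 1036 / 5137
= 0.2017


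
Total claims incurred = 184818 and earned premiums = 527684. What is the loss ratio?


Loss ratio = claims / premiums
= 184818 / 527684
= 0.3502


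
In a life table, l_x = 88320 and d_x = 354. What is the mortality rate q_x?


q_x = d_x / l_x
= 354 / 88320
= 0.004


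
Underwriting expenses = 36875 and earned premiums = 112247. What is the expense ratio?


Expense ratio = expenses / premiums
= 36875 / 112247
= 0.3285


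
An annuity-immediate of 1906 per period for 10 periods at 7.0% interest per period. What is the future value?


FV = PMT * ((1+i)^n - 1) / i
= 1906 * ((1.07)^10 - 1) / 0.07
= 1906 * (1.967151 - 1) / 0.07
= 26334.1498


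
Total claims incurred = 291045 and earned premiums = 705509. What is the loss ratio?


Loss ratio = claims / premiums
= 291045 / 705509
= 0.4125


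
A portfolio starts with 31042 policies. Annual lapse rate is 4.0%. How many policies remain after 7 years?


remaining = initial * (1 - lapse)^years
= 31042 * (1 - 0.04)^7
= 31042 * 0.751447
= 23326.4326


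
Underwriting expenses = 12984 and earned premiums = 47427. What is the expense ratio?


Expense ratio = expenses / premiums
= 12984 / 47427
= 0.2738


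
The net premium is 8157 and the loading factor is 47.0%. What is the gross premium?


Gross = net * (1 + loading)
= 8157 * (1 + 0.47)
= 8157 * 1.47
= 11990.79


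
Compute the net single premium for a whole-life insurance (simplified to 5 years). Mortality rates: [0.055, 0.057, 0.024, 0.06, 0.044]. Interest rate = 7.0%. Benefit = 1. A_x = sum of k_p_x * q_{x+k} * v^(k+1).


v = 0.934579
Year 0: k_p_x=1.0, q=0.055, term=0.051402
Year 1: k_p_x=0.945, q=0.057, term=0.047048
Year 2: k_p_x=0.891135, q=0.024, term=0.017458
Year 3: k_p_x=0.869748, q=0.06, term=0.039812
Year 4: k_p_x=0.817563, q=0.044, term=0.025648
A_x = 0.1814


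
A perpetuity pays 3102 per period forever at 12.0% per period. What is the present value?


PV = PMT / i
= 3102 / 0.12
= 25850.0


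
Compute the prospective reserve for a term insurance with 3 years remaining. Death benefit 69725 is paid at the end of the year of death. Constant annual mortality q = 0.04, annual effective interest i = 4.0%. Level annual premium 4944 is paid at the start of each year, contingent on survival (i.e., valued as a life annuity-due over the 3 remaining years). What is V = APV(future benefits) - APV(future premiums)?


v = 1/(1+i) = 0.961538
APV(future benefits) per unit = sum_{k=0}^{2} k_p_x * q * v^(k+1) = 0.106736
APV(future benefits) = 69725 * 0.106736 = 7442.1996
Life annuity-due factor ä_{x:3} = sum_{k=0}^{2} k_p_x * v^k = 2.775148
APV(future premiums) = 4944 * 2.775148 = 13720.3314
V = 7442.1996 - 13720.3314
= -6278.1318


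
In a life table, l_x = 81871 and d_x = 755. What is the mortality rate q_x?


q_x = d_x / l_x
= 755 / 81871
= 0.0092


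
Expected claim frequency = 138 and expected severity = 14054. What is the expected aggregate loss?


E[S] = E[N] * E[X]
= 138 * 14054
= 1.9395e+06


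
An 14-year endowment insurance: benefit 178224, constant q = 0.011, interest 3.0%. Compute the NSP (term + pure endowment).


Term component = 20739.1074
Pure endowment = 14_p_x * v^14 * benefit = 0.856541 * 0.661118 * 178224 = 100923.6905
NSP = 121662.7979


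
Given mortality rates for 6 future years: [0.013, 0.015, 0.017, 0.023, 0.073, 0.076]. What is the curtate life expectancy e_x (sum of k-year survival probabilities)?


e_x = sum_{k=1}^{n} k_p_x
k_p_x values:
  1_p_x = 0.987
  2_p_x = 0.972195
  3_p_x = 0.955668
  4_p_x = 0.933687
  5_p_x = 0.865528
  6_p_x = 0.799748
e_x = 5.5138


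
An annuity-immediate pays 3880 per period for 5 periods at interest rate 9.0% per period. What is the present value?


PV = PMT * (1 - (1+i)^(-n)) / i
= 3880 * (1 - (1+0.09)^(-5)) / 0.09
= 3880 * (1 - 0.649931) / 0.09
= 3880 * 3.889651
= 15091.8469


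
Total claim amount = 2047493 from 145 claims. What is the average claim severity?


severity = total / number
= 2047493 / 145
= 14120.6414


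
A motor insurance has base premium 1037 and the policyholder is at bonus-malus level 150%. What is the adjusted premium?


adjusted = base * BM_level / 100
= 1037 * 150 / 100
= 1037 * 1.5
= 1555.5


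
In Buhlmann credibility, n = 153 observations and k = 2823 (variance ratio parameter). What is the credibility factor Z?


Z = n / (n + k)
= 153 / (153 + 2823)
= 153 / 2976
= 0.0514


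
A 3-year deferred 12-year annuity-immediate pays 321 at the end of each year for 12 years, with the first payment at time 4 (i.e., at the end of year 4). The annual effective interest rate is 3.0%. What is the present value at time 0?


PV at time 3 of the 12-year annuity-immediate:
a_n = 321 * (1-(1+0.03)^(-12))/0.03 = 3195.2353
Discount back 3 years to time 0:
PV = 3195.2353 * (1+0.03)^(-3)
= 3195.2353 * 0.915142
= 2924.0929


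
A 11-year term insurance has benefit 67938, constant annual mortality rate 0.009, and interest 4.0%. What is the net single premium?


NSP = benefit * sum_{k=0}^{n-1} k_p_x * q * v^(k+1)
With constant q=0.009, v=0.961538
Sum = 0.075657
NSP = 67938 * 0.075657
= 5139.9866


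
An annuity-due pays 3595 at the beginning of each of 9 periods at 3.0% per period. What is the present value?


PV_due = PMT * (1-(1+i)^(-n))/i * (1+i)
PV_immediate = 27991.0616
PV_due = 27991.0616 * 1.03
= 28830.7934


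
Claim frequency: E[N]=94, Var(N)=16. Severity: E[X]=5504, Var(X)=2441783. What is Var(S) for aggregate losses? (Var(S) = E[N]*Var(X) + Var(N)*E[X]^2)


Var(S) = E[N]*Var(X) + Var(N)*E[X]^2
= 94*2441783 + 16*5504^2
= 229527602 + 484704256
= 7.1423e+08


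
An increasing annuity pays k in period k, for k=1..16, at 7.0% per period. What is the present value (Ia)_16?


(Ia)_n = sum_{k=1}^{n} k * v^k, v = 1/(1+i)
v = 0.934579
Sum computed term by term:
(Ia)_16 = 66.9737


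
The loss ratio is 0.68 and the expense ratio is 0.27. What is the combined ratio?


Combined ratio = loss ratio + expense ratio
= 0.68 + 0.27
= 0.95


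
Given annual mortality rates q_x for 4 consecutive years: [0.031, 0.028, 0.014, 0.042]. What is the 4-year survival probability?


p_k = 1 - q_k for each year
Survival = product of (1 - q_k)
= 0.969 * 0.972 * 0.986 * 0.958
= 0.8897


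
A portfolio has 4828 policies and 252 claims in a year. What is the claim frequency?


frequency = claims / policies
= 252 / 4828
= 0.0522


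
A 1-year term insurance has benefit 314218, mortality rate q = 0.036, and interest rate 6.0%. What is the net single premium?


NSP = benefit * q * v
v = 1/(1+i) = 0.943396
NSP = 314218 * 0.036 * 0.943396
= 10671.5547


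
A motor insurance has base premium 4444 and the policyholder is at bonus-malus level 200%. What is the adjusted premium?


adjusted = base * BM_level / 100
= 4444 * 200 / 100
= 4444 * 2.0
= 8888.0


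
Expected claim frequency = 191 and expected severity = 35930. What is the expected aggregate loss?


E[S] = E[N] * E[X]
= 191 * 35930
= 6.8626e+06


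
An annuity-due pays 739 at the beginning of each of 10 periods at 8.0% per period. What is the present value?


PV_due = PMT * (1-(1+i)^(-n))/i * (1+i)
PV_immediate = 4958.7502
PV_due = 4958.7502 * 1.08
= 5355.4502


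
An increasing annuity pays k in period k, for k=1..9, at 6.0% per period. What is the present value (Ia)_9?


(Ia)_n = sum_{k=1}^{n} k * v^k, v = 1/(1+i)
v = 0.943396
Sum computed term by term:
(Ia)_9 = 31.3785


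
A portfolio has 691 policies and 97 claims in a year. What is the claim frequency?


frequency = claims / policies
= 97 / 691
= 0.1404


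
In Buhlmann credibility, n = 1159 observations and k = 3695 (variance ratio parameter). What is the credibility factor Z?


Z = n / (n + k)
= 1159 / (1159 + 3695)
= 1159 / 4854
= 0.2388


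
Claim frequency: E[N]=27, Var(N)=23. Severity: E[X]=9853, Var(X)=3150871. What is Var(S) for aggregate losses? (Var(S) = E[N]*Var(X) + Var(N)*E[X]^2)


Var(S) = E[N]*Var(X) + Var(N)*E[X]^2
= 27*3150871 + 23*9853^2
= 85073517 + 2232877007
= 2.3180e+09


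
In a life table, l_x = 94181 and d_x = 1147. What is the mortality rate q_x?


q_x = d_x / l_x
= 1147 / 94181
= 0.0122


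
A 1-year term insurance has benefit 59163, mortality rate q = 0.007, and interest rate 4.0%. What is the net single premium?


NSP = benefit * q * v
v = 1/(1+i) = 0.961538
NSP = 59163 * 0.007 * 0.961538
= 398.2125


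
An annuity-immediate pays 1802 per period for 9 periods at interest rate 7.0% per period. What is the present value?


PV = PMT * (1 - (1+i)^(-n)) / i
= 1802 * (1 - (1+0.07)^(-9)) / 0.07
= 1802 * (1 - 0.543934) / 0.07
= 1802 * 6.515232
= 11740.4485


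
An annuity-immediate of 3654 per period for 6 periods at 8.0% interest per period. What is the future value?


FV = PMT * ((1+i)^n - 1) / i
= 3654 * ((1.08)^6 - 1) / 0.08
= 3654 * (1.586874 - 1) / 0.08
= 26805.4847


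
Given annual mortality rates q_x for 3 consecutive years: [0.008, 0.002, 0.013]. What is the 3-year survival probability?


p_k = 1 - q_k for each year
Survival = product of (1 - q_k)
= 0.992 * 0.998 * 0.987
= 0.9771


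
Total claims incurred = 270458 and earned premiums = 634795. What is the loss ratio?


Loss ratio = claims / premiums
= 270458 / 634795
= 0.4261


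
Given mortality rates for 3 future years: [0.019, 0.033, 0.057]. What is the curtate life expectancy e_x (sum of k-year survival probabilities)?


e_x = sum_{k=1}^{n} k_p_x
k_p_x values:
  1_p_x = 0.981
  2_p_x = 0.948627
  3_p_x = 0.894555
e_x = 2.8242


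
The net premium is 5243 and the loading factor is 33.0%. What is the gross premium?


Gross = net * (1 + loading)
= 5243 * (1 + 0.33)
= 5243 * 1.33
= 6973.19


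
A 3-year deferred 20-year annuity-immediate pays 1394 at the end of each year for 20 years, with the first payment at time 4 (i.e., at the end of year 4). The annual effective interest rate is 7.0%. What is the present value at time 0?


PV at time 3 of the 20-year annuity-immediate:
a_n = 1394 * (1-(1+0.07)^(-20))/0.07 = 14768.0559
Discount back 3 years to time 0:
PV = 14768.0559 * (1+0.07)^(-3)
= 14768.0559 * 0.816298
= 12055.1326


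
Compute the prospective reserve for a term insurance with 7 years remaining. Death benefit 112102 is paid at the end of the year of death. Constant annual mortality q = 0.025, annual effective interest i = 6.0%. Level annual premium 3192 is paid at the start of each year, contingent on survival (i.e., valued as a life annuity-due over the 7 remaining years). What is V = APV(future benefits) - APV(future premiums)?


v = 1/(1+i) = 0.943396
APV(future benefits) per unit = sum_{k=0}^{6} k_p_x * q * v^(k+1) = 0.130281
APV(future benefits) = 112102 * 0.130281 = 14604.7063
Life annuity-due factor ä_{x:7} = sum_{k=0}^{6} k_p_x * v^k = 5.523894
APV(future premiums) = 3192 * 5.523894 = 17632.2692
V = 14604.7063 - 17632.2692
= -3027.5628


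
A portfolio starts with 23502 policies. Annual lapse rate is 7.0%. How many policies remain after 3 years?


remaining = initial * (1 - lapse)^years
= 23502 * (1 - 0.07)^3
= 23502 * 0.804357
= 18903.9982


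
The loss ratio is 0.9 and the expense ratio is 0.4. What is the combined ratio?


Combined ratio = loss ratio + expense ratio
= 0.9 + 0.4
= 1.3


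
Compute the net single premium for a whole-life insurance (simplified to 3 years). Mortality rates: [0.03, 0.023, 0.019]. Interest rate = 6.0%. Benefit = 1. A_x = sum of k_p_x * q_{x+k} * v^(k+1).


v = 0.943396
Year 0: k_p_x=1.0, q=0.03, term=0.028302
Year 1: k_p_x=0.97, q=0.023, term=0.019856
Year 2: k_p_x=0.94769, q=0.019, term=0.015118
A_x = 0.0633


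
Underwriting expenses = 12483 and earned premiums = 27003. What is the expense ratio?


Expense ratio = expenses / premiums
= 12483 / 27003
= 0.4623


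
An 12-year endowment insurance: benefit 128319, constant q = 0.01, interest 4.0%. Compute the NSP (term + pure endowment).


Term component = 11455.4638
Pure endowment = 12_p_x * v^12 * benefit = 0.886385 * 0.624597 * 128319 = 71041.6811
NSP = 82497.1449


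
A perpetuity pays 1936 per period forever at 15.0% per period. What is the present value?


PV = PMT / i
= 1936 / 0.15
= 12906.6667


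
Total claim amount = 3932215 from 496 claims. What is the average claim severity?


severity = total / number
= 3932215 / 496
= 7927.8528


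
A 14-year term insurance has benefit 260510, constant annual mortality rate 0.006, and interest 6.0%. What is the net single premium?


NSP = benefit * sum_{k=0}^{n-1} k_p_x * q * v^(k+1)
With constant q=0.006, v=0.943396
Sum = 0.053949
NSP = 260510 * 0.053949
= 14054.2196


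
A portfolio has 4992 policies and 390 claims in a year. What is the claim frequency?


frequency = claims / policies
= 390 / 4992
= 0.0781


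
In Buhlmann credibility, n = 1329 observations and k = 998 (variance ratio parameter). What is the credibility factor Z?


Z = n / (n + k)
= 1329 / (1329 + 998)
= 1329 / 2327
= 0.5711


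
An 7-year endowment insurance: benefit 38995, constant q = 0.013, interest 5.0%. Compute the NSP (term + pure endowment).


Term component = 2828.5557
Pure endowment = 7_p_x * v^7 * benefit = 0.912473 * 0.710681 * 38995 = 25287.3838
NSP = 28115.9395


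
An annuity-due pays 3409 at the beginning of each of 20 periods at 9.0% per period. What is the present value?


PV_due = PMT * (1-(1+i)^(-n))/i * (1+i)
PV_immediate = 31119.2122
PV_due = 31119.2122 * 1.09
= 33919.9413


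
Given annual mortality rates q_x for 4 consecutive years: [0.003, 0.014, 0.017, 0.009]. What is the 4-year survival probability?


p_k = 1 - q_k for each year
Survival = product of (1 - q_k)
= 0.997 * 0.986 * 0.983 * 0.991
= 0.9576


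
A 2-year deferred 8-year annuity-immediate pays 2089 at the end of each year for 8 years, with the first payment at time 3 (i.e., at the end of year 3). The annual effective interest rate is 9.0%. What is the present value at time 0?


PV at time 2 of the 8-year annuity-immediate:
a_n = 2089 * (1-(1+0.09)^(-8))/0.09 = 11562.2371
Discount back 2 years to time 0:
PV = 11562.2371 * (1+0.09)^(-2)
= 11562.2371 * 0.84168
= 9731.7037


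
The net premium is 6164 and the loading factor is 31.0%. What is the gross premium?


Gross = net * (1 + loading)
= 6164 * (1 + 0.31)
= 6164 * 1.31
= 8074.84


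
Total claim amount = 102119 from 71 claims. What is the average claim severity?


severity = total / number
= 102119 / 71
= 1438.2958


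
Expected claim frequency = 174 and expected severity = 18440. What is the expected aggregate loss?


E[S] = E[N] * E[X]
= 174 * 18440
= 3.2086e+06


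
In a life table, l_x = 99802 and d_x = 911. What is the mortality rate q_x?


q_x = d_x / l_x
= 911 / 99802
= 0.0091


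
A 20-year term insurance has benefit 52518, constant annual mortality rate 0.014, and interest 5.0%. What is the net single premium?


NSP = benefit * sum_{k=0}^{n-1} k_p_x * q * v^(k+1)
With constant q=0.014, v=0.952381
Sum = 0.156563
NSP = 52518 * 0.156563
= 8222.3698


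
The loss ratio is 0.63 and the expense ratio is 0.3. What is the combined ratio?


Combined ratio = loss ratio + expense ratio
= 0.63 + 0.3
= 0.93


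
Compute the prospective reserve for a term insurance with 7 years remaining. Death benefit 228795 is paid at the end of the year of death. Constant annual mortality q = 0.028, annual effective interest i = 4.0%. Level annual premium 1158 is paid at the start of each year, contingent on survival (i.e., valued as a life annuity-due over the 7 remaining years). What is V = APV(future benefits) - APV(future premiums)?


v = 1/(1+i) = 0.961538
APV(future benefits) per unit = sum_{k=0}^{6} k_p_x * q * v^(k+1) = 0.155269
APV(future benefits) = 228795 * 0.155269 = 35524.8385
Life annuity-due factor ä_{x:7} = sum_{k=0}^{6} k_p_x * v^k = 5.767145
APV(future premiums) = 1158 * 5.767145 = 6678.3542
V = 35524.8385 - 6678.3542
= 28846.4843


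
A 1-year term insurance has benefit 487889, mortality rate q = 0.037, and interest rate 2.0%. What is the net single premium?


NSP = benefit * q * v
v = 1/(1+i) = 0.980392
NSP = 487889 * 0.037 * 0.980392
= 17697.9343


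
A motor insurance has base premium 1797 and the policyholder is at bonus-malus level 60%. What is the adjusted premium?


adjusted = base * BM_level / 100
= 1797 * 60 / 100
= 1797 * 0.6
= 1078.2


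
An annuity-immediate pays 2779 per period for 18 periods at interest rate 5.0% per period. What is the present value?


PV = PMT * (1 - (1+i)^(-n)) / i
= 2779 * (1 - (1+0.05)^(-18)) / 0.05
= 2779 * (1 - 0.415521) / 0.05
= 2779 * 11.689587
= 32485.362


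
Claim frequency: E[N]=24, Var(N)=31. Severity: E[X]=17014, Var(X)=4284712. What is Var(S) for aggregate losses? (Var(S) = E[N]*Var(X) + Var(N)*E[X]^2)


Var(S) = E[N]*Var(X) + Var(N)*E[X]^2
= 24*4284712 + 31*17014^2
= 102833088 + 8973762076
= 9.0766e+09


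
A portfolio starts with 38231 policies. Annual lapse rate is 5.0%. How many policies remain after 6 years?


remaining = initial * (1 - lapse)^years
= 38231 * (1 - 0.05)^6
= 38231 * 0.735092
= 28103.2981


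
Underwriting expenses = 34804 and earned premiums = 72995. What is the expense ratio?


Expense ratio = expenses / premiums
= 34804 / 72995
= 0.4768


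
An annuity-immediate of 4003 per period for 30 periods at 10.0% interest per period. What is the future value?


FV = PMT * ((1+i)^n - 1) / i
= 4003 * ((1.1)^30 - 1) / 0.1
= 4003 * (17.449402 - 1) / 0.1
= 658469.5728


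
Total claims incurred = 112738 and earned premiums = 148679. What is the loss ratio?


Loss ratio = claims / premiums
= 112738 / 148679
= 0.7583


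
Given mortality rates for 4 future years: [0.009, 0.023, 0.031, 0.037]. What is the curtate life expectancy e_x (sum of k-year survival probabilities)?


e_x = sum_{k=1}^{n} k_p_x
k_p_x values:
  1_p_x = 0.991
  2_p_x = 0.968207
  3_p_x = 0.938193
  4_p_x = 0.903479
e_x = 3.8009


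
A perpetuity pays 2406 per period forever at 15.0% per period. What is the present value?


PV = PMT / i
= 2406 / 0.15
= 16040.0


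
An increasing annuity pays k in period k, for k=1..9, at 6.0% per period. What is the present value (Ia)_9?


(Ia)_n = sum_{k=1}^{n} k * v^k, v = 1/(1+i)
v = 0.943396
Sum computed term by term:
(Ia)_9 = 31.3785


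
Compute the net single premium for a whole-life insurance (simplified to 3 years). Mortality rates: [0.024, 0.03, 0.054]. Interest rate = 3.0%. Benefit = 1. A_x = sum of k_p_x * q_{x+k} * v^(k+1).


v = 0.970874
Year 0: k_p_x=1.0, q=0.024, term=0.023301
Year 1: k_p_x=0.976, q=0.03, term=0.027599
Year 2: k_p_x=0.94672, q=0.054, term=0.046785
A_x = 0.0977


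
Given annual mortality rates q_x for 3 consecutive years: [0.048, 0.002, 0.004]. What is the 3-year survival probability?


p_k = 1 - q_k for each year
Survival = product of (1 - q_k)
= 0.952 * 0.998 * 0.996
= 0.9463


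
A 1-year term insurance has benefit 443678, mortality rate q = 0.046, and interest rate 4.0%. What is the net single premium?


NSP = benefit * q * v
v = 1/(1+i) = 0.961538
NSP = 443678 * 0.046 * 0.961538
= 19624.2192


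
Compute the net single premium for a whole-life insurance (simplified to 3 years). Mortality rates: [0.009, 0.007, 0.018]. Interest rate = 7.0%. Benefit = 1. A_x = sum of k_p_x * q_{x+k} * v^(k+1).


v = 0.934579
Year 0: k_p_x=1.0, q=0.009, term=0.008411
Year 1: k_p_x=0.991, q=0.007, term=0.006059
Year 2: k_p_x=0.984063, q=0.018, term=0.014459
A_x = 0.0289


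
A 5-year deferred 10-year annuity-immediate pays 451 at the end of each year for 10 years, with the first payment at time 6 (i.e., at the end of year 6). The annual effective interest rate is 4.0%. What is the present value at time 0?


PV at time 5 of the 10-year annuity-immediate:
a_n = 451 * (1-(1+0.04)^(-10))/0.04 = 3658.014
Discount back 5 years to time 0:
PV = 3658.014 * (1+0.04)^(-5)
= 3658.014 * 0.821927
= 3006.6209


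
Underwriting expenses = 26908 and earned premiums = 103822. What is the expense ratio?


Expense ratio = expenses / premiums
= 26908 / 103822
= 0.2592


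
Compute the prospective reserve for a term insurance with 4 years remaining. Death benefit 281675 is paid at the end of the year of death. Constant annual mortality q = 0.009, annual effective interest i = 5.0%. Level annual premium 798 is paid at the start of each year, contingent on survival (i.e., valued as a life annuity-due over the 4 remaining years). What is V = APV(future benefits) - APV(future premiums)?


v = 1/(1+i) = 0.952381
APV(future benefits) per unit = sum_{k=0}^{3} k_p_x * q * v^(k+1) = 0.031503
APV(future benefits) = 281675 * 0.031503 = 8873.509
Life annuity-due factor ä_{x:4} = sum_{k=0}^{3} k_p_x * v^k = 3.675309
APV(future premiums) = 798 * 3.675309 = 2932.8967
V = 8873.509 - 2932.8967
= 5940.6123


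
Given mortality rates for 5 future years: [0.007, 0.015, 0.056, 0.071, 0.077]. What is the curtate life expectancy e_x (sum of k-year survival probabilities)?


e_x = sum_{k=1}^{n} k_p_x
k_p_x values:
  1_p_x = 0.993
  2_p_x = 0.978105
  3_p_x = 0.923331
  4_p_x = 0.857775
  5_p_x = 0.791726
e_x = 4.5439


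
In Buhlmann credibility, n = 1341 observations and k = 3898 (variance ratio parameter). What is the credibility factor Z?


Z = n / (n + k)
= 1341 / (1341 + 3898)
= 1341 / 5239
= 0.256


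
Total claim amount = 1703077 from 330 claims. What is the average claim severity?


severity = total / number
= 1703077 / 330
= 5160.8394


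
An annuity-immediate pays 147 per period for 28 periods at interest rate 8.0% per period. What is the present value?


PV = PMT * (1 - (1+i)^(-n)) / i
= 147 * (1 - (1+0.08)^(-28)) / 0.08
= 147 * (1 - 0.115914) / 0.08
= 147 * 11.051078
= 1624.5085


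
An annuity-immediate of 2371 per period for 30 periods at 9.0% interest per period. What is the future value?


FV = PMT * ((1+i)^n - 1) / i
= 2371 * ((1.09)^30 - 1) / 0.09
= 2371 * (13.267678 - 1) / 0.09
= 323185.1739


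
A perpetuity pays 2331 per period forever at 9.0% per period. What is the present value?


PV = PMT / i
= 2331 / 0.09
= 25900.0


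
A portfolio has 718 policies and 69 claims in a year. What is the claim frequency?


frequency = claims / policies
= 69 / 718
= 0.0961


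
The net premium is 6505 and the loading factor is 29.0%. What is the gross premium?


Gross = net * (1 + loading)
= 6505 * (1 + 0.29)
= 6505 * 1.29
= 8391.45


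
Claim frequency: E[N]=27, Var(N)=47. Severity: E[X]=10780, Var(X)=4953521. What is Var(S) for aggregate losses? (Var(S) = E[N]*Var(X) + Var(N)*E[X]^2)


Var(S) = E[N]*Var(X) + Var(N)*E[X]^2
= 27*4953521 + 47*10780^2
= 133745067 + 5461794800
= 5.5955e+09


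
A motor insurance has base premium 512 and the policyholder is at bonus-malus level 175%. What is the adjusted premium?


adjusted = base * BM_level / 100
= 512 * 175 / 100
= 512 * 1.75
= 896.0


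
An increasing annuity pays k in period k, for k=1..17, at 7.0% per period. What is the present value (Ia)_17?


(Ia)_n = sum_{k=1}^{n} k * v^k, v = 1/(1+i)
v = 0.934579
Sum computed term by term:
(Ia)_17 = 72.3555


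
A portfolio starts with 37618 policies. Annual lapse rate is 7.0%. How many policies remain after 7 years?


remaining = initial * (1 - lapse)^years
= 37618 * (1 - 0.07)^7
= 37618 * 0.601701
= 22634.7834


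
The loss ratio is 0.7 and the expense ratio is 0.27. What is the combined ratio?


Combined ratio = loss ratio + expense ratio
= 0.7 + 0.27
= 0.97


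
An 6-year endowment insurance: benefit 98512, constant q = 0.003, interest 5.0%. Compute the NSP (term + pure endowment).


Term component = 1489.4799
Pure endowment = 6_p_x * v^6 * benefit = 0.982134 * 0.746215 * 98512 = 72197.8545
NSP = 73687.3344


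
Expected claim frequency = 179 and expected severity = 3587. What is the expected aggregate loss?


E[S] = E[N] * E[X]
= 179 * 3587
= 642073


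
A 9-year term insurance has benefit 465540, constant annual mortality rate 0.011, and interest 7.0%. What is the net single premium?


NSP = benefit * sum_{k=0}^{n-1} k_p_x * q * v^(k+1)
With constant q=0.011, v=0.934579
Sum = 0.068934
NSP = 465540 * 0.068934
= 32091.6124


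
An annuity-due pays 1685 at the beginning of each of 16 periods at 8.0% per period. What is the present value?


PV_due = PMT * (1-(1+i)^(-n))/i * (1+i)
PV_immediate = 14914.557
PV_due = 14914.557 * 1.08
= 16107.7216


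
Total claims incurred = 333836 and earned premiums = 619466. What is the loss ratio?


Loss ratio = claims / premiums
= 333836 / 619466
= 0.5389


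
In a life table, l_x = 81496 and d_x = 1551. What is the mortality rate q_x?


q_x = d_x / l_x
= 1551 / 81496
= 0.019


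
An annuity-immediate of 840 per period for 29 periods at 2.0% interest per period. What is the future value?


FV = PMT * ((1+i)^n - 1) / i
= 840 * ((1.02)^29 - 1) / 0.02
= 840 * (1.775845 - 1) / 0.02
= 32585.477


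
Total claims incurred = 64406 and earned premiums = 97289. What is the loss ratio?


Loss ratio = claims / premiums
= 64406 / 97289
= 0.662


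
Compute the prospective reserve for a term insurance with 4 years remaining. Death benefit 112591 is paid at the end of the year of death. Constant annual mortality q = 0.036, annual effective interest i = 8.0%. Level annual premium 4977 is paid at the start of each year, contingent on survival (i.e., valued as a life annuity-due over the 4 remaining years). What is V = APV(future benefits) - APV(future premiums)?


v = 1/(1+i) = 0.925926
APV(future benefits) per unit = sum_{k=0}^{3} k_p_x * q * v^(k+1) = 0.113349
APV(future benefits) = 112591 * 0.113349 = 12762.0467
Life annuity-due factor ä_{x:4} = sum_{k=0}^{3} k_p_x * v^k = 3.400462
APV(future premiums) = 4977 * 3.400462 = 16924.0987
V = 12762.0467 - 16924.0987
= -4162.052


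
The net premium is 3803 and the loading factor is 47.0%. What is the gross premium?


Gross = net * (1 + loading)
= 3803 * (1 + 0.47)
= 3803 * 1.47
= 5590.41


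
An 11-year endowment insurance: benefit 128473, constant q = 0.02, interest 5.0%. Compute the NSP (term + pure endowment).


Term component = 19521.6178
Pure endowment = 11_p_x * v^11 * benefit = 0.800731 * 0.584679 * 128473 = 60147.3376
NSP = 79668.9554


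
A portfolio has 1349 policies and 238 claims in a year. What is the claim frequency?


frequency = claims / policies
= 238 / 1349
= 0.1764


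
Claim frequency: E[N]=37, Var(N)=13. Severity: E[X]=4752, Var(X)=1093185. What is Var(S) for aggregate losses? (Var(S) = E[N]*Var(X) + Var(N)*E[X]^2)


Var(S) = E[N]*Var(X) + Var(N)*E[X]^2
= 37*1093185 + 13*4752^2
= 40447845 + 293559552
= 3.3401e+08


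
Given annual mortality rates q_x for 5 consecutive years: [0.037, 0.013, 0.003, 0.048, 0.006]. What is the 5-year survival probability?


p_k = 1 - q_k for each year
Survival = product of (1 - q_k)
= 0.963 * 0.987 * 0.997 * 0.952 * 0.994
= 0.8967


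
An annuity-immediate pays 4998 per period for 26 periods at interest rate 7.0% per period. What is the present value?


PV = PMT * (1 - (1+i)^(-n)) / i
= 4998 * (1 - (1+0.07)^(-26)) / 0.07
= 4998 * (1 - 0.172195) / 0.07
= 4998 * 11.825779
= 59105.2418


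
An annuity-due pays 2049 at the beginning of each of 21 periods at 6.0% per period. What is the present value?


PV_due = PMT * (1-(1+i)^(-n))/i * (1+i)
PV_immediate = 24104.593
PV_due = 24104.593 * 1.06
= 25550.8686


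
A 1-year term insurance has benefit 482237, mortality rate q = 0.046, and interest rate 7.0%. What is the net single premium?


NSP = benefit * q * v
v = 1/(1+i) = 0.934579
NSP = 482237 * 0.046 * 0.934579
= 20731.6841


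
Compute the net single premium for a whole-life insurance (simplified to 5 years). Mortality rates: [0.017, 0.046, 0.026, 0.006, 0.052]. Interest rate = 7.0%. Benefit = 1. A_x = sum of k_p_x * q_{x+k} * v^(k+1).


v = 0.934579
Year 0: k_p_x=1.0, q=0.017, term=0.015888
Year 1: k_p_x=0.983, q=0.046, term=0.039495
Year 2: k_p_x=0.937782, q=0.026, term=0.019903
Year 3: k_p_x=0.9134, q=0.006, term=0.004181
Year 4: k_p_x=0.907919, q=0.052, term=0.033661
A_x = 0.1131
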